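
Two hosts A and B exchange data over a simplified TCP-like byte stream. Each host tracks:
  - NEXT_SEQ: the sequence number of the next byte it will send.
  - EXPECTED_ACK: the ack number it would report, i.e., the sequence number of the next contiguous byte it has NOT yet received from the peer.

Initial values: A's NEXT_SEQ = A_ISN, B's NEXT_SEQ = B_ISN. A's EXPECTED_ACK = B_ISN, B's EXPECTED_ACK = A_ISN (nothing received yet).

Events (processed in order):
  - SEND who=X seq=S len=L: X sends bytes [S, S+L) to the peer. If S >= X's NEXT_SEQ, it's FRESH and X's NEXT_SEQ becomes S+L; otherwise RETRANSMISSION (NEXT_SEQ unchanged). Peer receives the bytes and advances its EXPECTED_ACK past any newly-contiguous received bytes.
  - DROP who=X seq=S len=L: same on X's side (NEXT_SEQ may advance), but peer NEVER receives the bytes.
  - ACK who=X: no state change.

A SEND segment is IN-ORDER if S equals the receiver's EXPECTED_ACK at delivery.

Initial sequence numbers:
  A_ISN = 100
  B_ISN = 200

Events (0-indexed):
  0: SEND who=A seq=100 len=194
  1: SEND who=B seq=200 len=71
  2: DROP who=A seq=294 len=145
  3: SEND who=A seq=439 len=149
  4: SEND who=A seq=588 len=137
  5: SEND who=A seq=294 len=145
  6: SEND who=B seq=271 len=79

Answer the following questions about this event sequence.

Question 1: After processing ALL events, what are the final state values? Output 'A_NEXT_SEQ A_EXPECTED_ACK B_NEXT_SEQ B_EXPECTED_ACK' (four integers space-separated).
After event 0: A_seq=294 A_ack=200 B_seq=200 B_ack=294
After event 1: A_seq=294 A_ack=271 B_seq=271 B_ack=294
After event 2: A_seq=439 A_ack=271 B_seq=271 B_ack=294
After event 3: A_seq=588 A_ack=271 B_seq=271 B_ack=294
After event 4: A_seq=725 A_ack=271 B_seq=271 B_ack=294
After event 5: A_seq=725 A_ack=271 B_seq=271 B_ack=725
After event 6: A_seq=725 A_ack=350 B_seq=350 B_ack=725

Answer: 725 350 350 725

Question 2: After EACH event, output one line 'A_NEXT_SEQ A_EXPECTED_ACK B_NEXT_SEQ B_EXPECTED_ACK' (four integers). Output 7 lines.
294 200 200 294
294 271 271 294
439 271 271 294
588 271 271 294
725 271 271 294
725 271 271 725
725 350 350 725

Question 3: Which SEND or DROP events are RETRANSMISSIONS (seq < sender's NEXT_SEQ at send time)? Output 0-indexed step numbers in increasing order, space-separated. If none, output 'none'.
Answer: 5

Derivation:
Step 0: SEND seq=100 -> fresh
Step 1: SEND seq=200 -> fresh
Step 2: DROP seq=294 -> fresh
Step 3: SEND seq=439 -> fresh
Step 4: SEND seq=588 -> fresh
Step 5: SEND seq=294 -> retransmit
Step 6: SEND seq=271 -> fresh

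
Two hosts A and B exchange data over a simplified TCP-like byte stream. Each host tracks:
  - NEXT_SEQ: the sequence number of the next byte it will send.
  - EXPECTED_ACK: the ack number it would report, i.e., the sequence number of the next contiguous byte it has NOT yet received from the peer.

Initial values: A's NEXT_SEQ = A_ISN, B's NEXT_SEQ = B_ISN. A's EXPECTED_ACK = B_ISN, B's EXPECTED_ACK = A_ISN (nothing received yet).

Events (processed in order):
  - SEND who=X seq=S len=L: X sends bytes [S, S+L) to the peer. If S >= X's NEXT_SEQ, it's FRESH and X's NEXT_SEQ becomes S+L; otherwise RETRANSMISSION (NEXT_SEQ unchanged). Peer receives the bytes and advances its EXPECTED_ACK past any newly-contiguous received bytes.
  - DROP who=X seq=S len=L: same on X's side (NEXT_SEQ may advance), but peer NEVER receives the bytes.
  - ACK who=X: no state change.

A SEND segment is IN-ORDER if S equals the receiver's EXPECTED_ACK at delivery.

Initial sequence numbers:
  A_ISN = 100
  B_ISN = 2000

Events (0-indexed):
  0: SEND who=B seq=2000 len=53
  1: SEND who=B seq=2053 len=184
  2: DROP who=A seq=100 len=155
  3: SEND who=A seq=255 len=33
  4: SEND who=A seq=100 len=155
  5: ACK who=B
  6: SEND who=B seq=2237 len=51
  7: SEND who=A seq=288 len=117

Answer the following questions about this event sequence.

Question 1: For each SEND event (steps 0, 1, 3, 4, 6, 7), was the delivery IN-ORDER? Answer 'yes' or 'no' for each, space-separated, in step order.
Answer: yes yes no yes yes yes

Derivation:
Step 0: SEND seq=2000 -> in-order
Step 1: SEND seq=2053 -> in-order
Step 3: SEND seq=255 -> out-of-order
Step 4: SEND seq=100 -> in-order
Step 6: SEND seq=2237 -> in-order
Step 7: SEND seq=288 -> in-order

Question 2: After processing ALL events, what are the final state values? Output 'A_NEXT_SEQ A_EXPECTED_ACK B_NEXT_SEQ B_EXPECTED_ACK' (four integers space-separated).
After event 0: A_seq=100 A_ack=2053 B_seq=2053 B_ack=100
After event 1: A_seq=100 A_ack=2237 B_seq=2237 B_ack=100
After event 2: A_seq=255 A_ack=2237 B_seq=2237 B_ack=100
After event 3: A_seq=288 A_ack=2237 B_seq=2237 B_ack=100
After event 4: A_seq=288 A_ack=2237 B_seq=2237 B_ack=288
After event 5: A_seq=288 A_ack=2237 B_seq=2237 B_ack=288
After event 6: A_seq=288 A_ack=2288 B_seq=2288 B_ack=288
After event 7: A_seq=405 A_ack=2288 B_seq=2288 B_ack=405

Answer: 405 2288 2288 405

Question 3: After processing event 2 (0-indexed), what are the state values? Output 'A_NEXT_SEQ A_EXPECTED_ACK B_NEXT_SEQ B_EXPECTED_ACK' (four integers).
After event 0: A_seq=100 A_ack=2053 B_seq=2053 B_ack=100
After event 1: A_seq=100 A_ack=2237 B_seq=2237 B_ack=100
After event 2: A_seq=255 A_ack=2237 B_seq=2237 B_ack=100

255 2237 2237 100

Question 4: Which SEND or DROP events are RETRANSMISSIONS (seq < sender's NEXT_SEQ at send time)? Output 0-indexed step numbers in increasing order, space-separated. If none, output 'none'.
Answer: 4

Derivation:
Step 0: SEND seq=2000 -> fresh
Step 1: SEND seq=2053 -> fresh
Step 2: DROP seq=100 -> fresh
Step 3: SEND seq=255 -> fresh
Step 4: SEND seq=100 -> retransmit
Step 6: SEND seq=2237 -> fresh
Step 7: SEND seq=288 -> fresh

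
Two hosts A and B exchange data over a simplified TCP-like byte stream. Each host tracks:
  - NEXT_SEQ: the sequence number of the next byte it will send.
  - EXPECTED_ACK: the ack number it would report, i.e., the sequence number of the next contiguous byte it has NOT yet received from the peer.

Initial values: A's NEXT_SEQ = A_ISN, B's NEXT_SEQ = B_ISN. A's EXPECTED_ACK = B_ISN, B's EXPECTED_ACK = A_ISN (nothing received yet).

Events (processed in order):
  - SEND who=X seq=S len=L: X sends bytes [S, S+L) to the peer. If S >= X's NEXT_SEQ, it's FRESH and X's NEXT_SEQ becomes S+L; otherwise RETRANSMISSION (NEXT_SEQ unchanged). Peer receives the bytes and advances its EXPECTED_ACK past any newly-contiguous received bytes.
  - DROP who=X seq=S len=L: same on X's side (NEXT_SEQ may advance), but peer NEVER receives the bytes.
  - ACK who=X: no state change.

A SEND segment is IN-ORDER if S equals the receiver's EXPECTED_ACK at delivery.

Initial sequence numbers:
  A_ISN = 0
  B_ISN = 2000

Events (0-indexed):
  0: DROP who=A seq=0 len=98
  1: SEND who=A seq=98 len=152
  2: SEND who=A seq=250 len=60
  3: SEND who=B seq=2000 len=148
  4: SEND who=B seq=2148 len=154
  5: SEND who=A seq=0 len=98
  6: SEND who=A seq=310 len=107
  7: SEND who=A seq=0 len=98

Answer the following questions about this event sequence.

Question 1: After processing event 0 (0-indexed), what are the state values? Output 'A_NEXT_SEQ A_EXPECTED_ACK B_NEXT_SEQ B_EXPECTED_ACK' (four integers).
After event 0: A_seq=98 A_ack=2000 B_seq=2000 B_ack=0

98 2000 2000 0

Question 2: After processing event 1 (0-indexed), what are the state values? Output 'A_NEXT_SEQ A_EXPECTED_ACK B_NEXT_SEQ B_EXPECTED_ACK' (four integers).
After event 0: A_seq=98 A_ack=2000 B_seq=2000 B_ack=0
After event 1: A_seq=250 A_ack=2000 B_seq=2000 B_ack=0

250 2000 2000 0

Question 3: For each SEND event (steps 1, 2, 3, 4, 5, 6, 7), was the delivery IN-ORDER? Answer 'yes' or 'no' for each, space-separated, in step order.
Answer: no no yes yes yes yes no

Derivation:
Step 1: SEND seq=98 -> out-of-order
Step 2: SEND seq=250 -> out-of-order
Step 3: SEND seq=2000 -> in-order
Step 4: SEND seq=2148 -> in-order
Step 5: SEND seq=0 -> in-order
Step 6: SEND seq=310 -> in-order
Step 7: SEND seq=0 -> out-of-order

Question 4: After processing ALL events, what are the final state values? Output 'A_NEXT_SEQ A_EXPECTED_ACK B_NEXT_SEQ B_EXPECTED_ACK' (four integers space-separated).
After event 0: A_seq=98 A_ack=2000 B_seq=2000 B_ack=0
After event 1: A_seq=250 A_ack=2000 B_seq=2000 B_ack=0
After event 2: A_seq=310 A_ack=2000 B_seq=2000 B_ack=0
After event 3: A_seq=310 A_ack=2148 B_seq=2148 B_ack=0
After event 4: A_seq=310 A_ack=2302 B_seq=2302 B_ack=0
After event 5: A_seq=310 A_ack=2302 B_seq=2302 B_ack=310
After event 6: A_seq=417 A_ack=2302 B_seq=2302 B_ack=417
After event 7: A_seq=417 A_ack=2302 B_seq=2302 B_ack=417

Answer: 417 2302 2302 417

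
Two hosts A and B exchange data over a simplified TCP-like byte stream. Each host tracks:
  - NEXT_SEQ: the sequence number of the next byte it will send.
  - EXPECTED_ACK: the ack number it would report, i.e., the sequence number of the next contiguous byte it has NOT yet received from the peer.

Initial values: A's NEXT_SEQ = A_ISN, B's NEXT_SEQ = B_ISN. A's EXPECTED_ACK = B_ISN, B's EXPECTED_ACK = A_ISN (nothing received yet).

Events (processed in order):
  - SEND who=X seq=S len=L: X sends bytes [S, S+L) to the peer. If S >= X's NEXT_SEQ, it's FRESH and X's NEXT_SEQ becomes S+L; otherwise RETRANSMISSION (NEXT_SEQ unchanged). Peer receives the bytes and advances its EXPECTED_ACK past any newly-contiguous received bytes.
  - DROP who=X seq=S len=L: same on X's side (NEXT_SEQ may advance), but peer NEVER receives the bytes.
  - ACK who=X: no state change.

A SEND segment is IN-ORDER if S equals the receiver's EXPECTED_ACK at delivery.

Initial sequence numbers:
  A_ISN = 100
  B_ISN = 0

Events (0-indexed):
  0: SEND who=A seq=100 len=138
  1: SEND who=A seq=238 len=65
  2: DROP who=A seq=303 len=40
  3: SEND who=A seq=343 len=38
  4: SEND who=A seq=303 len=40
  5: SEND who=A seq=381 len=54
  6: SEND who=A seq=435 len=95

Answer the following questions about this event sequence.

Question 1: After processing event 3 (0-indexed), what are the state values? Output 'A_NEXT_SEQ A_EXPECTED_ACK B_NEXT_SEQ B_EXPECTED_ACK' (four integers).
After event 0: A_seq=238 A_ack=0 B_seq=0 B_ack=238
After event 1: A_seq=303 A_ack=0 B_seq=0 B_ack=303
After event 2: A_seq=343 A_ack=0 B_seq=0 B_ack=303
After event 3: A_seq=381 A_ack=0 B_seq=0 B_ack=303

381 0 0 303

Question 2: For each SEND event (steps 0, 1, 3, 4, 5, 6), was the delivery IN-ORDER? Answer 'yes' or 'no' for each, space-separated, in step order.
Step 0: SEND seq=100 -> in-order
Step 1: SEND seq=238 -> in-order
Step 3: SEND seq=343 -> out-of-order
Step 4: SEND seq=303 -> in-order
Step 5: SEND seq=381 -> in-order
Step 6: SEND seq=435 -> in-order

Answer: yes yes no yes yes yes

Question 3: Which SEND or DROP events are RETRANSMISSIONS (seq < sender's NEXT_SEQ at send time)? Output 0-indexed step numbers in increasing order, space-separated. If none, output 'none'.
Step 0: SEND seq=100 -> fresh
Step 1: SEND seq=238 -> fresh
Step 2: DROP seq=303 -> fresh
Step 3: SEND seq=343 -> fresh
Step 4: SEND seq=303 -> retransmit
Step 5: SEND seq=381 -> fresh
Step 6: SEND seq=435 -> fresh

Answer: 4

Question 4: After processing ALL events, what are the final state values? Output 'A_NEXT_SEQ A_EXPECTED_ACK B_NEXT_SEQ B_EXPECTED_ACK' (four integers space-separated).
After event 0: A_seq=238 A_ack=0 B_seq=0 B_ack=238
After event 1: A_seq=303 A_ack=0 B_seq=0 B_ack=303
After event 2: A_seq=343 A_ack=0 B_seq=0 B_ack=303
After event 3: A_seq=381 A_ack=0 B_seq=0 B_ack=303
After event 4: A_seq=381 A_ack=0 B_seq=0 B_ack=381
After event 5: A_seq=435 A_ack=0 B_seq=0 B_ack=435
After event 6: A_seq=530 A_ack=0 B_seq=0 B_ack=530

Answer: 530 0 0 530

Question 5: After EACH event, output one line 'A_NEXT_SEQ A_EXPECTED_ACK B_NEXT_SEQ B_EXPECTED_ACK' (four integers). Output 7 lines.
238 0 0 238
303 0 0 303
343 0 0 303
381 0 0 303
381 0 0 381
435 0 0 435
530 0 0 530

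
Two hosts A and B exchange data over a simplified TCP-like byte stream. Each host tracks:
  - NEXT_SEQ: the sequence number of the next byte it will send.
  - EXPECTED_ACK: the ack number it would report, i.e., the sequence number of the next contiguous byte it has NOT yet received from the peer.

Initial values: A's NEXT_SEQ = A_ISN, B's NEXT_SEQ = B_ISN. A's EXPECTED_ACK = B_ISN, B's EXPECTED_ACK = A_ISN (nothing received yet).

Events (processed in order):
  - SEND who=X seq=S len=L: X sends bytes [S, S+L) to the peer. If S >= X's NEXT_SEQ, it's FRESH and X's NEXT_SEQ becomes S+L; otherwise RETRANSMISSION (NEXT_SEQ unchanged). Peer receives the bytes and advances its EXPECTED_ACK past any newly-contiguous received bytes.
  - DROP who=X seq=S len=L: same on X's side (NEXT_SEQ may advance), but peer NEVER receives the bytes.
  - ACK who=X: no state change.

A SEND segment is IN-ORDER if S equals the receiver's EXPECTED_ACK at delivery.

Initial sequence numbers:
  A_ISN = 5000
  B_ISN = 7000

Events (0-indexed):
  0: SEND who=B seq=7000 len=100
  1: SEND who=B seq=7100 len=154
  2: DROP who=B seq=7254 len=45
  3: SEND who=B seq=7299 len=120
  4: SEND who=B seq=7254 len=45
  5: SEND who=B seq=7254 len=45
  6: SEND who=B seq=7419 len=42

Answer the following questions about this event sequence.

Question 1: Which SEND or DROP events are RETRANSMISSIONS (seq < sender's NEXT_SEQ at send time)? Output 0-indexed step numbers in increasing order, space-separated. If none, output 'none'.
Step 0: SEND seq=7000 -> fresh
Step 1: SEND seq=7100 -> fresh
Step 2: DROP seq=7254 -> fresh
Step 3: SEND seq=7299 -> fresh
Step 4: SEND seq=7254 -> retransmit
Step 5: SEND seq=7254 -> retransmit
Step 6: SEND seq=7419 -> fresh

Answer: 4 5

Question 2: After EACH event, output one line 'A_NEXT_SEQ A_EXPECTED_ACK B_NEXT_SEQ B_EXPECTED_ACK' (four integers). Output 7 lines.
5000 7100 7100 5000
5000 7254 7254 5000
5000 7254 7299 5000
5000 7254 7419 5000
5000 7419 7419 5000
5000 7419 7419 5000
5000 7461 7461 5000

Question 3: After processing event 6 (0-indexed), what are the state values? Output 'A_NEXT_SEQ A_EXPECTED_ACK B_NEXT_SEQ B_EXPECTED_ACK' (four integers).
After event 0: A_seq=5000 A_ack=7100 B_seq=7100 B_ack=5000
After event 1: A_seq=5000 A_ack=7254 B_seq=7254 B_ack=5000
After event 2: A_seq=5000 A_ack=7254 B_seq=7299 B_ack=5000
After event 3: A_seq=5000 A_ack=7254 B_seq=7419 B_ack=5000
After event 4: A_seq=5000 A_ack=7419 B_seq=7419 B_ack=5000
After event 5: A_seq=5000 A_ack=7419 B_seq=7419 B_ack=5000
After event 6: A_seq=5000 A_ack=7461 B_seq=7461 B_ack=5000

5000 7461 7461 5000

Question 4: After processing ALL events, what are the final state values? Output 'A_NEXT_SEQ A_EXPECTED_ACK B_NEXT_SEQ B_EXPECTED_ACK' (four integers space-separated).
After event 0: A_seq=5000 A_ack=7100 B_seq=7100 B_ack=5000
After event 1: A_seq=5000 A_ack=7254 B_seq=7254 B_ack=5000
After event 2: A_seq=5000 A_ack=7254 B_seq=7299 B_ack=5000
After event 3: A_seq=5000 A_ack=7254 B_seq=7419 B_ack=5000
After event 4: A_seq=5000 A_ack=7419 B_seq=7419 B_ack=5000
After event 5: A_seq=5000 A_ack=7419 B_seq=7419 B_ack=5000
After event 6: A_seq=5000 A_ack=7461 B_seq=7461 B_ack=5000

Answer: 5000 7461 7461 5000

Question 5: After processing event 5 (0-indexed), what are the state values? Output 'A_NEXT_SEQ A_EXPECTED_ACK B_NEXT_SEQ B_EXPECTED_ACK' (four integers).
After event 0: A_seq=5000 A_ack=7100 B_seq=7100 B_ack=5000
After event 1: A_seq=5000 A_ack=7254 B_seq=7254 B_ack=5000
After event 2: A_seq=5000 A_ack=7254 B_seq=7299 B_ack=5000
After event 3: A_seq=5000 A_ack=7254 B_seq=7419 B_ack=5000
After event 4: A_seq=5000 A_ack=7419 B_seq=7419 B_ack=5000
After event 5: A_seq=5000 A_ack=7419 B_seq=7419 B_ack=5000

5000 7419 7419 5000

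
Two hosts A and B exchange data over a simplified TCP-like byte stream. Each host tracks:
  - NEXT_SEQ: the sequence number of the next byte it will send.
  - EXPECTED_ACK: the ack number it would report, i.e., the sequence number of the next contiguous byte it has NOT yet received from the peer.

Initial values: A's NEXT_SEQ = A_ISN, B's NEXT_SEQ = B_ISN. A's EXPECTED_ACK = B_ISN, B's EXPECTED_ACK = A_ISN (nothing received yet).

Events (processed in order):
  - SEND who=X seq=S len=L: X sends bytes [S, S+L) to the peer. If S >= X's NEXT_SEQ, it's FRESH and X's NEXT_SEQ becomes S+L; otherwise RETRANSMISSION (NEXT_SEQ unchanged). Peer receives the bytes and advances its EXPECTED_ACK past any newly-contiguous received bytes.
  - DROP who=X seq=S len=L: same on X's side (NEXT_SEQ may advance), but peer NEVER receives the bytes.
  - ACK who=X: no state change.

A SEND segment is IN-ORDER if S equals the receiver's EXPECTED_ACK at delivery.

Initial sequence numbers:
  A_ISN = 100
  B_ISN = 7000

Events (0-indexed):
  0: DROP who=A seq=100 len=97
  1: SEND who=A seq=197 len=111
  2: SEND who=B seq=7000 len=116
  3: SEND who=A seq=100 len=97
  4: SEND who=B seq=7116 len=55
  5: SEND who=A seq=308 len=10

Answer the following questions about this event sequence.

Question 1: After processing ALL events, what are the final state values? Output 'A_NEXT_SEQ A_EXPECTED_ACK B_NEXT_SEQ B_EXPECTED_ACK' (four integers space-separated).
After event 0: A_seq=197 A_ack=7000 B_seq=7000 B_ack=100
After event 1: A_seq=308 A_ack=7000 B_seq=7000 B_ack=100
After event 2: A_seq=308 A_ack=7116 B_seq=7116 B_ack=100
After event 3: A_seq=308 A_ack=7116 B_seq=7116 B_ack=308
After event 4: A_seq=308 A_ack=7171 B_seq=7171 B_ack=308
After event 5: A_seq=318 A_ack=7171 B_seq=7171 B_ack=318

Answer: 318 7171 7171 318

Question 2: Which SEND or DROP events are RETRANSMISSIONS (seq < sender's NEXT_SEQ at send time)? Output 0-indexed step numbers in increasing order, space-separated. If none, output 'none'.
Step 0: DROP seq=100 -> fresh
Step 1: SEND seq=197 -> fresh
Step 2: SEND seq=7000 -> fresh
Step 3: SEND seq=100 -> retransmit
Step 4: SEND seq=7116 -> fresh
Step 5: SEND seq=308 -> fresh

Answer: 3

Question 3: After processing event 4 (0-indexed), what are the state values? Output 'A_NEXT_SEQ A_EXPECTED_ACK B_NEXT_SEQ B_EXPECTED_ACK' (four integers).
After event 0: A_seq=197 A_ack=7000 B_seq=7000 B_ack=100
After event 1: A_seq=308 A_ack=7000 B_seq=7000 B_ack=100
After event 2: A_seq=308 A_ack=7116 B_seq=7116 B_ack=100
After event 3: A_seq=308 A_ack=7116 B_seq=7116 B_ack=308
After event 4: A_seq=308 A_ack=7171 B_seq=7171 B_ack=308

308 7171 7171 308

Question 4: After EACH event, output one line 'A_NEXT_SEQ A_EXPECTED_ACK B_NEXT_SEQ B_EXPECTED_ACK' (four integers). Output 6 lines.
197 7000 7000 100
308 7000 7000 100
308 7116 7116 100
308 7116 7116 308
308 7171 7171 308
318 7171 7171 318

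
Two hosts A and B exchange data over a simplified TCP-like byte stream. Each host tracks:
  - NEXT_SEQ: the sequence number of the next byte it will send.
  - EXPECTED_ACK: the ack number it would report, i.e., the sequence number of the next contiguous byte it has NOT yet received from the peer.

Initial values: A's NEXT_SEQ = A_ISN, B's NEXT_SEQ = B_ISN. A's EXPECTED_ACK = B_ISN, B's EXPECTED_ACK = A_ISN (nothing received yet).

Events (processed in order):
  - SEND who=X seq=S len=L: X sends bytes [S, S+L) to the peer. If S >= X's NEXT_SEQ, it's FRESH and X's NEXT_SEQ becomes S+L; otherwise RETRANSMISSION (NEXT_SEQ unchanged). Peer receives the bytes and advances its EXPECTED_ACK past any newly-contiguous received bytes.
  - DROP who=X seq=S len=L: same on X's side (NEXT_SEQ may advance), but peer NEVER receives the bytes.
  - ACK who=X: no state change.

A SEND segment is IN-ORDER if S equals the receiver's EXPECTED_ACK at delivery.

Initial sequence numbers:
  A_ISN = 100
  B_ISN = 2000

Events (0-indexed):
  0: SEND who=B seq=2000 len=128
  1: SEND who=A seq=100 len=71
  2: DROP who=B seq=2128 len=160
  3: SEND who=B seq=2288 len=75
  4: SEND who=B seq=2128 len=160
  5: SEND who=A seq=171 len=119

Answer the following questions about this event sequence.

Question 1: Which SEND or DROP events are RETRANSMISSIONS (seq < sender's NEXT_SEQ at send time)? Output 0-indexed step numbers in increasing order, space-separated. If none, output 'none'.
Step 0: SEND seq=2000 -> fresh
Step 1: SEND seq=100 -> fresh
Step 2: DROP seq=2128 -> fresh
Step 3: SEND seq=2288 -> fresh
Step 4: SEND seq=2128 -> retransmit
Step 5: SEND seq=171 -> fresh

Answer: 4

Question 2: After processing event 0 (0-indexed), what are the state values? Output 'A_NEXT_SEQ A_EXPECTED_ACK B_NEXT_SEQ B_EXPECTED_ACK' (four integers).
After event 0: A_seq=100 A_ack=2128 B_seq=2128 B_ack=100

100 2128 2128 100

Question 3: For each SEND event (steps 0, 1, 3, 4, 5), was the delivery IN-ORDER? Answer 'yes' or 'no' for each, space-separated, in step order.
Step 0: SEND seq=2000 -> in-order
Step 1: SEND seq=100 -> in-order
Step 3: SEND seq=2288 -> out-of-order
Step 4: SEND seq=2128 -> in-order
Step 5: SEND seq=171 -> in-order

Answer: yes yes no yes yes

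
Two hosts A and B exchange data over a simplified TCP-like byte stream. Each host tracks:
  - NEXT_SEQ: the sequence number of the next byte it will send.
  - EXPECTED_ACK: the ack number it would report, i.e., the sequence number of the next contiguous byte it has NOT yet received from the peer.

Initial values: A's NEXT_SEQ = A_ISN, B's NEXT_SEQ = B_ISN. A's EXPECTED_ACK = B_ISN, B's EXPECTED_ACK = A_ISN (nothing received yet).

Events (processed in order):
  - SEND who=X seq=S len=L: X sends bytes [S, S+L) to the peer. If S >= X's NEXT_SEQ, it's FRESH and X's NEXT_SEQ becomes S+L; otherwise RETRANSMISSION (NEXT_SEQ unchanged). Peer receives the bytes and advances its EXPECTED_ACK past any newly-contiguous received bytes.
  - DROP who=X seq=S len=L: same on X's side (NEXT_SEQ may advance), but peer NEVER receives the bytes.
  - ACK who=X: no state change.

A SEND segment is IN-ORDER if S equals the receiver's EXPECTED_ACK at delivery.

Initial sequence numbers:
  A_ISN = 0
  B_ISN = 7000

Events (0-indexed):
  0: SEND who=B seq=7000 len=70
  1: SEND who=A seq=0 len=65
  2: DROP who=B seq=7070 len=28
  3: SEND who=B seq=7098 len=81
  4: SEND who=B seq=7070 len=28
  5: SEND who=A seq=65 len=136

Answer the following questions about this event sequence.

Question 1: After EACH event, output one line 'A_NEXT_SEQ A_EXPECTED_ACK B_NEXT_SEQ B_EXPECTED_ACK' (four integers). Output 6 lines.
0 7070 7070 0
65 7070 7070 65
65 7070 7098 65
65 7070 7179 65
65 7179 7179 65
201 7179 7179 201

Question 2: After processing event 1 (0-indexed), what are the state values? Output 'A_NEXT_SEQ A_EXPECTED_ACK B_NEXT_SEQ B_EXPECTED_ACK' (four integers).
After event 0: A_seq=0 A_ack=7070 B_seq=7070 B_ack=0
After event 1: A_seq=65 A_ack=7070 B_seq=7070 B_ack=65

65 7070 7070 65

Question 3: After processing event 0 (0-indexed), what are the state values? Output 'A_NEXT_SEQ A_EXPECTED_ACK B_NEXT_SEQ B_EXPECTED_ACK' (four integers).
After event 0: A_seq=0 A_ack=7070 B_seq=7070 B_ack=0

0 7070 7070 0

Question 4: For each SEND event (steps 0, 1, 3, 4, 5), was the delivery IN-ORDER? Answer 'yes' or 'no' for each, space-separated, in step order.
Step 0: SEND seq=7000 -> in-order
Step 1: SEND seq=0 -> in-order
Step 3: SEND seq=7098 -> out-of-order
Step 4: SEND seq=7070 -> in-order
Step 5: SEND seq=65 -> in-order

Answer: yes yes no yes yes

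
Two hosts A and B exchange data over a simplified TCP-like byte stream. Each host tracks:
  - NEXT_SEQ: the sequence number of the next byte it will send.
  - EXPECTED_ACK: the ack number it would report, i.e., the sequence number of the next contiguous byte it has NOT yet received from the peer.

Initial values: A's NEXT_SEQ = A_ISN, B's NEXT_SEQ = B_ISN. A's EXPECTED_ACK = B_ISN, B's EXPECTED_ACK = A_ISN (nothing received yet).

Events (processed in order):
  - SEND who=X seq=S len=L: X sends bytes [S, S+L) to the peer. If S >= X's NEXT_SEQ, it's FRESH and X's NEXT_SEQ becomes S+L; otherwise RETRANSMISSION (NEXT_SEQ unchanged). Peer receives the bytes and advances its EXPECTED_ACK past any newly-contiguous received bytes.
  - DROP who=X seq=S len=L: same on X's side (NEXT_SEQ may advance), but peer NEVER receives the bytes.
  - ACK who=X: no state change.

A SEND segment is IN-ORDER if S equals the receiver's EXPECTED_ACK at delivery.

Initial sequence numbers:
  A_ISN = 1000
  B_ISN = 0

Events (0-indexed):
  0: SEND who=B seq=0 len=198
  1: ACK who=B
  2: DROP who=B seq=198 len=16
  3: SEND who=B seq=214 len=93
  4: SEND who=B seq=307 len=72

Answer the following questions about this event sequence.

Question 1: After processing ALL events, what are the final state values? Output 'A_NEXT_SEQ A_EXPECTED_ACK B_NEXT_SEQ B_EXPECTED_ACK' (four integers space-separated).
Answer: 1000 198 379 1000

Derivation:
After event 0: A_seq=1000 A_ack=198 B_seq=198 B_ack=1000
After event 1: A_seq=1000 A_ack=198 B_seq=198 B_ack=1000
After event 2: A_seq=1000 A_ack=198 B_seq=214 B_ack=1000
After event 3: A_seq=1000 A_ack=198 B_seq=307 B_ack=1000
After event 4: A_seq=1000 A_ack=198 B_seq=379 B_ack=1000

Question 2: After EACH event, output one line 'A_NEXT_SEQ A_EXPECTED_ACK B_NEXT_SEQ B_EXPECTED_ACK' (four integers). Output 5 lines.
1000 198 198 1000
1000 198 198 1000
1000 198 214 1000
1000 198 307 1000
1000 198 379 1000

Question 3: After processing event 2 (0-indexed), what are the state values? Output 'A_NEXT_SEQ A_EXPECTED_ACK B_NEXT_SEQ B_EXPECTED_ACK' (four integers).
After event 0: A_seq=1000 A_ack=198 B_seq=198 B_ack=1000
After event 1: A_seq=1000 A_ack=198 B_seq=198 B_ack=1000
After event 2: A_seq=1000 A_ack=198 B_seq=214 B_ack=1000

1000 198 214 1000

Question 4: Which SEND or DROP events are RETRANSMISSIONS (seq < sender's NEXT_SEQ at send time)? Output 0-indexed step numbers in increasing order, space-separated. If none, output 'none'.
Answer: none

Derivation:
Step 0: SEND seq=0 -> fresh
Step 2: DROP seq=198 -> fresh
Step 3: SEND seq=214 -> fresh
Step 4: SEND seq=307 -> fresh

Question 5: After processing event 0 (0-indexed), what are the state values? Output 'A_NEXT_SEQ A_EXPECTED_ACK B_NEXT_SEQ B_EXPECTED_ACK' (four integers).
After event 0: A_seq=1000 A_ack=198 B_seq=198 B_ack=1000

1000 198 198 1000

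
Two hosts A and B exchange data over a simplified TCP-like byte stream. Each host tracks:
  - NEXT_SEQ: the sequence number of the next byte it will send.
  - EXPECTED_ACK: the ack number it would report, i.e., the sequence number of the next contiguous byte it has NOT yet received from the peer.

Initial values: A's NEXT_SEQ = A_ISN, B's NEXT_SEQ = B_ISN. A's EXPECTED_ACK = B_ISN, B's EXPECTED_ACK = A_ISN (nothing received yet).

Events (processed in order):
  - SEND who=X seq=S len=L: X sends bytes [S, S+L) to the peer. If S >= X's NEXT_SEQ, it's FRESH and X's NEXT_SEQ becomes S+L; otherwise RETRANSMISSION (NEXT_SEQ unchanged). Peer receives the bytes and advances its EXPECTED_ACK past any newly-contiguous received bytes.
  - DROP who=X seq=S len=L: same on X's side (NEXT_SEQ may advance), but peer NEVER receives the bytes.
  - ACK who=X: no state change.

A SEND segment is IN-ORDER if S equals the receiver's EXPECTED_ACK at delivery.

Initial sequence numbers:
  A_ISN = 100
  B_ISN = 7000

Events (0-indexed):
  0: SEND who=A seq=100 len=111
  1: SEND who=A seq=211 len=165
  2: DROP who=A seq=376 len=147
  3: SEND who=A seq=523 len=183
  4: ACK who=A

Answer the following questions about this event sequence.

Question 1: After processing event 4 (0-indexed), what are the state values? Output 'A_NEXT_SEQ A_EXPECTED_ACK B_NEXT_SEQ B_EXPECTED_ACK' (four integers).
After event 0: A_seq=211 A_ack=7000 B_seq=7000 B_ack=211
After event 1: A_seq=376 A_ack=7000 B_seq=7000 B_ack=376
After event 2: A_seq=523 A_ack=7000 B_seq=7000 B_ack=376
After event 3: A_seq=706 A_ack=7000 B_seq=7000 B_ack=376
After event 4: A_seq=706 A_ack=7000 B_seq=7000 B_ack=376

706 7000 7000 376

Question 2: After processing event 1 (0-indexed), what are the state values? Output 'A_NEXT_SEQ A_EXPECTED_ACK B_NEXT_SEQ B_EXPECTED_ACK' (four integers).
After event 0: A_seq=211 A_ack=7000 B_seq=7000 B_ack=211
After event 1: A_seq=376 A_ack=7000 B_seq=7000 B_ack=376

376 7000 7000 376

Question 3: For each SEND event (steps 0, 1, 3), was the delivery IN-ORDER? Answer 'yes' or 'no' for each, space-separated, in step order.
Answer: yes yes no

Derivation:
Step 0: SEND seq=100 -> in-order
Step 1: SEND seq=211 -> in-order
Step 3: SEND seq=523 -> out-of-order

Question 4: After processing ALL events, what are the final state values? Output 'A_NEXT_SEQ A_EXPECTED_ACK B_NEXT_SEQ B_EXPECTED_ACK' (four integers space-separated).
After event 0: A_seq=211 A_ack=7000 B_seq=7000 B_ack=211
After event 1: A_seq=376 A_ack=7000 B_seq=7000 B_ack=376
After event 2: A_seq=523 A_ack=7000 B_seq=7000 B_ack=376
After event 3: A_seq=706 A_ack=7000 B_seq=7000 B_ack=376
After event 4: A_seq=706 A_ack=7000 B_seq=7000 B_ack=376

Answer: 706 7000 7000 376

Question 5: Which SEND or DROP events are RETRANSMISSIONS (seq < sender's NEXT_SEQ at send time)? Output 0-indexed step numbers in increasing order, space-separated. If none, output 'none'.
Answer: none

Derivation:
Step 0: SEND seq=100 -> fresh
Step 1: SEND seq=211 -> fresh
Step 2: DROP seq=376 -> fresh
Step 3: SEND seq=523 -> fresh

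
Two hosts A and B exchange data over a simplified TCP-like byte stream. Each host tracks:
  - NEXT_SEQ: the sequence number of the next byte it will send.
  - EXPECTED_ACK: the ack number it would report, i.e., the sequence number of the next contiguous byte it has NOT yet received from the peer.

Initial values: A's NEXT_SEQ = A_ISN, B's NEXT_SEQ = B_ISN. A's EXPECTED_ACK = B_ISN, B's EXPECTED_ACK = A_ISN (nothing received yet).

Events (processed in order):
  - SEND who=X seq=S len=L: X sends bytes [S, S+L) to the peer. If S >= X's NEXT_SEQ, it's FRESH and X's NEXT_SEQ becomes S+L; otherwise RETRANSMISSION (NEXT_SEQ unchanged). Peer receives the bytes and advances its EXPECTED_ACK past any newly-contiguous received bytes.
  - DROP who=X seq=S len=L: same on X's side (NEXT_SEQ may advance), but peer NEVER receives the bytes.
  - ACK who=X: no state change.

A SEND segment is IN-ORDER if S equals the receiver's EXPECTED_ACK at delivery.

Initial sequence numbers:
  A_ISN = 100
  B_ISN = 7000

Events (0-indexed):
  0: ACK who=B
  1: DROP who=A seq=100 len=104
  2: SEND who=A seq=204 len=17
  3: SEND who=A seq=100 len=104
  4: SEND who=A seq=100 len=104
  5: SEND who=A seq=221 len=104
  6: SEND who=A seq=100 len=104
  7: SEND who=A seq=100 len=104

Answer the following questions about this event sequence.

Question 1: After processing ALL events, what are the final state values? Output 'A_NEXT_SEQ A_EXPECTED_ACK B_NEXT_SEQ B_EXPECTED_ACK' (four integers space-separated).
Answer: 325 7000 7000 325

Derivation:
After event 0: A_seq=100 A_ack=7000 B_seq=7000 B_ack=100
After event 1: A_seq=204 A_ack=7000 B_seq=7000 B_ack=100
After event 2: A_seq=221 A_ack=7000 B_seq=7000 B_ack=100
After event 3: A_seq=221 A_ack=7000 B_seq=7000 B_ack=221
After event 4: A_seq=221 A_ack=7000 B_seq=7000 B_ack=221
After event 5: A_seq=325 A_ack=7000 B_seq=7000 B_ack=325
After event 6: A_seq=325 A_ack=7000 B_seq=7000 B_ack=325
After event 7: A_seq=325 A_ack=7000 B_seq=7000 B_ack=325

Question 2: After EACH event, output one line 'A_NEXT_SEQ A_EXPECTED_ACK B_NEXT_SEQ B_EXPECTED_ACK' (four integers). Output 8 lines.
100 7000 7000 100
204 7000 7000 100
221 7000 7000 100
221 7000 7000 221
221 7000 7000 221
325 7000 7000 325
325 7000 7000 325
325 7000 7000 325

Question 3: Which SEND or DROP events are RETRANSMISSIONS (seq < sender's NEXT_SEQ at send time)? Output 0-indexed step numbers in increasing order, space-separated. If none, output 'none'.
Step 1: DROP seq=100 -> fresh
Step 2: SEND seq=204 -> fresh
Step 3: SEND seq=100 -> retransmit
Step 4: SEND seq=100 -> retransmit
Step 5: SEND seq=221 -> fresh
Step 6: SEND seq=100 -> retransmit
Step 7: SEND seq=100 -> retransmit

Answer: 3 4 6 7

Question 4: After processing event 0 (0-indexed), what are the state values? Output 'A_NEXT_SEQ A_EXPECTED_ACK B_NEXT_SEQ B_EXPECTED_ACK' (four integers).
After event 0: A_seq=100 A_ack=7000 B_seq=7000 B_ack=100

100 7000 7000 100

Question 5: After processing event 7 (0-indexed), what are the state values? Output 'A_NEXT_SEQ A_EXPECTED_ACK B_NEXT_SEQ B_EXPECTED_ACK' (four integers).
After event 0: A_seq=100 A_ack=7000 B_seq=7000 B_ack=100
After event 1: A_seq=204 A_ack=7000 B_seq=7000 B_ack=100
After event 2: A_seq=221 A_ack=7000 B_seq=7000 B_ack=100
After event 3: A_seq=221 A_ack=7000 B_seq=7000 B_ack=221
After event 4: A_seq=221 A_ack=7000 B_seq=7000 B_ack=221
After event 5: A_seq=325 A_ack=7000 B_seq=7000 B_ack=325
After event 6: A_seq=325 A_ack=7000 B_seq=7000 B_ack=325
After event 7: A_seq=325 A_ack=7000 B_seq=7000 B_ack=325

325 7000 7000 325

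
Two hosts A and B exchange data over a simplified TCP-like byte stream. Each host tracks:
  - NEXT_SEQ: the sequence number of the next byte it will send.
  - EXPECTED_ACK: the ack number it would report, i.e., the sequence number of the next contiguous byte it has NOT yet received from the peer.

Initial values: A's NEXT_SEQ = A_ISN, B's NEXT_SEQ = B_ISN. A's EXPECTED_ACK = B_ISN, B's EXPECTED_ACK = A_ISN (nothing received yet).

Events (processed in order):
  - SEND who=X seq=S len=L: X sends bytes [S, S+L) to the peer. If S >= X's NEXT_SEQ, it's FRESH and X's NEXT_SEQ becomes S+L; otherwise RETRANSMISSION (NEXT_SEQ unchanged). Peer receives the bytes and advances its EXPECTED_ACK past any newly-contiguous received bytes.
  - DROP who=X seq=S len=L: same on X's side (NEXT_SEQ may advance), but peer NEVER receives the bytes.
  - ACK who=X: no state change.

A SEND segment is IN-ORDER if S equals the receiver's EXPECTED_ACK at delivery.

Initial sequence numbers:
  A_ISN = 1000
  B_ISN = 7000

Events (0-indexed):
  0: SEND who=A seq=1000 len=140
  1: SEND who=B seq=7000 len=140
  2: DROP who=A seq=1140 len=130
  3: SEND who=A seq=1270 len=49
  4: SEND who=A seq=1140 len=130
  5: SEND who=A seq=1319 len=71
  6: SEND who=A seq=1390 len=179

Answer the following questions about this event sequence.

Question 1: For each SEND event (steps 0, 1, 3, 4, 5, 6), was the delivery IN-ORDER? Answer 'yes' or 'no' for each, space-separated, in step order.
Answer: yes yes no yes yes yes

Derivation:
Step 0: SEND seq=1000 -> in-order
Step 1: SEND seq=7000 -> in-order
Step 3: SEND seq=1270 -> out-of-order
Step 4: SEND seq=1140 -> in-order
Step 5: SEND seq=1319 -> in-order
Step 6: SEND seq=1390 -> in-order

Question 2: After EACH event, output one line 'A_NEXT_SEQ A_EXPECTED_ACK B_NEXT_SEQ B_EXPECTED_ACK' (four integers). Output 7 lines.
1140 7000 7000 1140
1140 7140 7140 1140
1270 7140 7140 1140
1319 7140 7140 1140
1319 7140 7140 1319
1390 7140 7140 1390
1569 7140 7140 1569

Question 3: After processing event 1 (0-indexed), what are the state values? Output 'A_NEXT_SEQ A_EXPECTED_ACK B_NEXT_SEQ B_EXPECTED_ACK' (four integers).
After event 0: A_seq=1140 A_ack=7000 B_seq=7000 B_ack=1140
After event 1: A_seq=1140 A_ack=7140 B_seq=7140 B_ack=1140

1140 7140 7140 1140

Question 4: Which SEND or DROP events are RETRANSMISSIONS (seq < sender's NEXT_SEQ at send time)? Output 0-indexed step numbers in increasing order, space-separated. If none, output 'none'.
Answer: 4

Derivation:
Step 0: SEND seq=1000 -> fresh
Step 1: SEND seq=7000 -> fresh
Step 2: DROP seq=1140 -> fresh
Step 3: SEND seq=1270 -> fresh
Step 4: SEND seq=1140 -> retransmit
Step 5: SEND seq=1319 -> fresh
Step 6: SEND seq=1390 -> fresh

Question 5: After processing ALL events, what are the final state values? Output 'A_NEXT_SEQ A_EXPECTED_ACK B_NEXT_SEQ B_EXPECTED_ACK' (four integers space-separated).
After event 0: A_seq=1140 A_ack=7000 B_seq=7000 B_ack=1140
After event 1: A_seq=1140 A_ack=7140 B_seq=7140 B_ack=1140
After event 2: A_seq=1270 A_ack=7140 B_seq=7140 B_ack=1140
After event 3: A_seq=1319 A_ack=7140 B_seq=7140 B_ack=1140
After event 4: A_seq=1319 A_ack=7140 B_seq=7140 B_ack=1319
After event 5: A_seq=1390 A_ack=7140 B_seq=7140 B_ack=1390
After event 6: A_seq=1569 A_ack=7140 B_seq=7140 B_ack=1569

Answer: 1569 7140 7140 1569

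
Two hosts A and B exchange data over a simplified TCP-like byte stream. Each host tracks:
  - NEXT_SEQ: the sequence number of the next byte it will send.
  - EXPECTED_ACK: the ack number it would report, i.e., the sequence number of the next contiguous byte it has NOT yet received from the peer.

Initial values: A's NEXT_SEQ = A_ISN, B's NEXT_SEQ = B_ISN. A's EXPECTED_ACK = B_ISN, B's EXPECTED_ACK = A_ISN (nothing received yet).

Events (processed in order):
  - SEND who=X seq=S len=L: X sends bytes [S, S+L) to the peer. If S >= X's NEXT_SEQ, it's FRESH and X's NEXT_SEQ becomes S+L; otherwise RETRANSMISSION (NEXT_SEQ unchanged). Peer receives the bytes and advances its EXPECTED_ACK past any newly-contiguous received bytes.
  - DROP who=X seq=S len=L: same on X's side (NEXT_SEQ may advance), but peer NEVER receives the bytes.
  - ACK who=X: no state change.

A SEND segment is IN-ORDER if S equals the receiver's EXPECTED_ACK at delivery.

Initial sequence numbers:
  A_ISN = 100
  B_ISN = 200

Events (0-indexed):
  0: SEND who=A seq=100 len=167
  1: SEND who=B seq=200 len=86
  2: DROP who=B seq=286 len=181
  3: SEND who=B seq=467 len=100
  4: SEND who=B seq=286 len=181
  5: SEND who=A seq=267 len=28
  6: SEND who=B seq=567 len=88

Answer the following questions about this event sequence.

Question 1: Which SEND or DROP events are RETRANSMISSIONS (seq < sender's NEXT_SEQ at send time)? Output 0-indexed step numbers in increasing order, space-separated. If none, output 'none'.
Answer: 4

Derivation:
Step 0: SEND seq=100 -> fresh
Step 1: SEND seq=200 -> fresh
Step 2: DROP seq=286 -> fresh
Step 3: SEND seq=467 -> fresh
Step 4: SEND seq=286 -> retransmit
Step 5: SEND seq=267 -> fresh
Step 6: SEND seq=567 -> fresh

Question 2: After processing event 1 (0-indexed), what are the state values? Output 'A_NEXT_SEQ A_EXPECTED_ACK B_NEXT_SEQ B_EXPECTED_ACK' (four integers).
After event 0: A_seq=267 A_ack=200 B_seq=200 B_ack=267
After event 1: A_seq=267 A_ack=286 B_seq=286 B_ack=267

267 286 286 267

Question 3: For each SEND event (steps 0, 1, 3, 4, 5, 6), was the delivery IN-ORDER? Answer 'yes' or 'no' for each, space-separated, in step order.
Answer: yes yes no yes yes yes

Derivation:
Step 0: SEND seq=100 -> in-order
Step 1: SEND seq=200 -> in-order
Step 3: SEND seq=467 -> out-of-order
Step 4: SEND seq=286 -> in-order
Step 5: SEND seq=267 -> in-order
Step 6: SEND seq=567 -> in-order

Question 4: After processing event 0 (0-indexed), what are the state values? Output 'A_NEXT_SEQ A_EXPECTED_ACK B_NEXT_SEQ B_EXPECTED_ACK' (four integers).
After event 0: A_seq=267 A_ack=200 B_seq=200 B_ack=267

267 200 200 267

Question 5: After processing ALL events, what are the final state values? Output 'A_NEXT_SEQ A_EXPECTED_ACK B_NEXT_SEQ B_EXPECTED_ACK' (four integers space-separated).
After event 0: A_seq=267 A_ack=200 B_seq=200 B_ack=267
After event 1: A_seq=267 A_ack=286 B_seq=286 B_ack=267
After event 2: A_seq=267 A_ack=286 B_seq=467 B_ack=267
After event 3: A_seq=267 A_ack=286 B_seq=567 B_ack=267
After event 4: A_seq=267 A_ack=567 B_seq=567 B_ack=267
After event 5: A_seq=295 A_ack=567 B_seq=567 B_ack=295
After event 6: A_seq=295 A_ack=655 B_seq=655 B_ack=295

Answer: 295 655 655 295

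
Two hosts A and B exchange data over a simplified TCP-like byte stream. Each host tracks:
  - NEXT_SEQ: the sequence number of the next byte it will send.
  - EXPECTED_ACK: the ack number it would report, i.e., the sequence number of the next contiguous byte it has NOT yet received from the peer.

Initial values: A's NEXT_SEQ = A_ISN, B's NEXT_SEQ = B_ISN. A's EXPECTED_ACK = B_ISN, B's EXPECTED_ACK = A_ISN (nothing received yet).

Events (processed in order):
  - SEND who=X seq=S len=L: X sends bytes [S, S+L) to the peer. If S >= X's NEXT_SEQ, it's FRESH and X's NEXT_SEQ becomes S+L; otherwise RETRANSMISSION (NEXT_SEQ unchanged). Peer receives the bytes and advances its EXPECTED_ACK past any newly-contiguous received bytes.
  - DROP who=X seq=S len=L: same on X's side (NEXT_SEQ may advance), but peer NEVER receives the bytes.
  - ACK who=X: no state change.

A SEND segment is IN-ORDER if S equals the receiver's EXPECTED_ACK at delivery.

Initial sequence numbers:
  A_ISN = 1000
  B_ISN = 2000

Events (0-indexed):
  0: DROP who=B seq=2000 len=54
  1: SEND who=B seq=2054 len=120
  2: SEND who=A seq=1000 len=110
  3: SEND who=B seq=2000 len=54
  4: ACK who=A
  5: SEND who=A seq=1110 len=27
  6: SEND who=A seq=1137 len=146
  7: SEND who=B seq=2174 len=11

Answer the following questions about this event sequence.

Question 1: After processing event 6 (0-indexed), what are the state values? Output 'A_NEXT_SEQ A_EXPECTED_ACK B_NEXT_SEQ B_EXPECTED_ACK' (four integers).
After event 0: A_seq=1000 A_ack=2000 B_seq=2054 B_ack=1000
After event 1: A_seq=1000 A_ack=2000 B_seq=2174 B_ack=1000
After event 2: A_seq=1110 A_ack=2000 B_seq=2174 B_ack=1110
After event 3: A_seq=1110 A_ack=2174 B_seq=2174 B_ack=1110
After event 4: A_seq=1110 A_ack=2174 B_seq=2174 B_ack=1110
After event 5: A_seq=1137 A_ack=2174 B_seq=2174 B_ack=1137
After event 6: A_seq=1283 A_ack=2174 B_seq=2174 B_ack=1283

1283 2174 2174 1283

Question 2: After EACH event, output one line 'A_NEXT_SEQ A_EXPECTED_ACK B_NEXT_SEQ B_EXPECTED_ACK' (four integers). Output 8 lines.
1000 2000 2054 1000
1000 2000 2174 1000
1110 2000 2174 1110
1110 2174 2174 1110
1110 2174 2174 1110
1137 2174 2174 1137
1283 2174 2174 1283
1283 2185 2185 1283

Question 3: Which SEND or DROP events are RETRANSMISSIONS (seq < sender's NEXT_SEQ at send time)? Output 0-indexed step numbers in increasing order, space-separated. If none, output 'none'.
Answer: 3

Derivation:
Step 0: DROP seq=2000 -> fresh
Step 1: SEND seq=2054 -> fresh
Step 2: SEND seq=1000 -> fresh
Step 3: SEND seq=2000 -> retransmit
Step 5: SEND seq=1110 -> fresh
Step 6: SEND seq=1137 -> fresh
Step 7: SEND seq=2174 -> fresh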